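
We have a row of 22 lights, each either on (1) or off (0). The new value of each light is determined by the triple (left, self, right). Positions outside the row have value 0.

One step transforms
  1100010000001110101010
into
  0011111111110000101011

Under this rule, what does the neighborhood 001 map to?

At position 4 the neighborhood is 001; the next row has 1 there.

1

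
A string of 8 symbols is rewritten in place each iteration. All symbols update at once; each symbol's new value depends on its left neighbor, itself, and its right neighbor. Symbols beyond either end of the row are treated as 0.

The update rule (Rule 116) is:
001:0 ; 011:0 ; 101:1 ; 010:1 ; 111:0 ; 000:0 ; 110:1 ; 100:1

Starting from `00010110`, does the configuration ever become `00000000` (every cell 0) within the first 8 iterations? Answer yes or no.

00011011
00001101
00000111
00000001
00000001  (fixed point — unchanged through iteration 8)
iteration 8 is 00000001, still not uniform 0

no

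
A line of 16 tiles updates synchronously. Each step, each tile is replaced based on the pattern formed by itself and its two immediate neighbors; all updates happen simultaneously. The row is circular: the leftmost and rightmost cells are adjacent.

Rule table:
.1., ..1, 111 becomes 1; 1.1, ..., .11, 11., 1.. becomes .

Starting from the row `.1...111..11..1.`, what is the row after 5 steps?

1...1....11.....

11..1.1..1...11.
...11.1.11..1...
..1...1....11...
.11..11...1.....
1...1....11.....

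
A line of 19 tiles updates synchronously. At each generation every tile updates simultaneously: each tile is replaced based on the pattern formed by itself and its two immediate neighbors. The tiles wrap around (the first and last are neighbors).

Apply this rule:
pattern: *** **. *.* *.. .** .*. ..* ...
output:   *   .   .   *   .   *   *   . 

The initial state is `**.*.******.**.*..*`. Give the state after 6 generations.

.**.*....*.*...*.*.

*..*..****.....***.
******.**.*...*.*..
.****.....**.**.***
..**.*...*.......*.
.*...**.***.....***
.**.*....*.*...*.*.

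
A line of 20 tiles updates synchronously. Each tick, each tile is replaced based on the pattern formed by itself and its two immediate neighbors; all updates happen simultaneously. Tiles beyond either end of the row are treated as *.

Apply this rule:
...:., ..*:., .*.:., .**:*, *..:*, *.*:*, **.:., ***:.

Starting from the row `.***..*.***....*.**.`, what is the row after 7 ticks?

**..*..**..*....**.*
..*..*.*.*..*...*.**
*..*..*.*.*..*...**.
.*..*..*.*.*..*..*.*
*.*..*..*.*.*..*..**
.*.*..*..*.*.*..*.*.
*.*.*..*..*.*.*..*.*

*.*.*..*..*.*.*..*.*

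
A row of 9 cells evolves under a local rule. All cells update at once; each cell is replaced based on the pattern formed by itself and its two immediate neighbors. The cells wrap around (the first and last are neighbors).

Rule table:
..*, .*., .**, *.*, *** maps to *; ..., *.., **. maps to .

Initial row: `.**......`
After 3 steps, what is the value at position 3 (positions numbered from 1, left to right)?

**.......
*.......*
.......**
position 3 holds .

.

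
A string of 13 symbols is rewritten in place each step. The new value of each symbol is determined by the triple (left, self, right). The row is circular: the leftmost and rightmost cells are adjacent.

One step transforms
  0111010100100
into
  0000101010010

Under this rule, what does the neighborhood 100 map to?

At position 8 the neighborhood is 100; the next row has 1 there.

1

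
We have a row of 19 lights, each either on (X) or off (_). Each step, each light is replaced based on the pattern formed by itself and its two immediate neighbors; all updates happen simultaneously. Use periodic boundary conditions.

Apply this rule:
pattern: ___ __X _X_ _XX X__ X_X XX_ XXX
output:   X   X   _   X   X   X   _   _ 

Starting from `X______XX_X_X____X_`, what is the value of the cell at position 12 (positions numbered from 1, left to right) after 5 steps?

_

_XXXXXXX_X_X_XXXX_X
XX______X_X_XX___X_
X_XXXXXX_X_XX_XXX_X
_XX_____X_XX_XX__XX
XX_XXXXX_XX_XX_XXX_
position 12 holds _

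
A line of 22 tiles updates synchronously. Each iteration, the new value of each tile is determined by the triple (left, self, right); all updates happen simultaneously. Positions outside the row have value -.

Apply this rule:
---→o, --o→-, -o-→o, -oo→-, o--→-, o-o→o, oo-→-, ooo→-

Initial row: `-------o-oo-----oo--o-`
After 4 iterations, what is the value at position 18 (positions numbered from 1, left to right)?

o

iteration 1: oooooo-oo---ooo-----o-
iteration 2: ------o---o-----ooo-o-
iteration 3: ooooo-o-o-o-ooo----oo-
iteration 4: -----ooooooo----oo----
position 18 holds o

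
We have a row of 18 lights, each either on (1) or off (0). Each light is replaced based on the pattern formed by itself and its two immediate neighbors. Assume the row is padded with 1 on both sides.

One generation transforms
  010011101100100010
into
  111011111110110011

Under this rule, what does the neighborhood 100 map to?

1

At position 2 the neighborhood is 100; the next row has 1 there.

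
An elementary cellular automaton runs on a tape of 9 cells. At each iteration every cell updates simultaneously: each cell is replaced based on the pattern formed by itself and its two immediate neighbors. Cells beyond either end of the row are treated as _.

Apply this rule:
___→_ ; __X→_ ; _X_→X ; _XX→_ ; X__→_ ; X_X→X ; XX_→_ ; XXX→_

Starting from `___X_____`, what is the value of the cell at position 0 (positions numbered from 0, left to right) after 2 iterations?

_

___X_____  (fixed point — unchanged through iteration 2)
position 0 holds _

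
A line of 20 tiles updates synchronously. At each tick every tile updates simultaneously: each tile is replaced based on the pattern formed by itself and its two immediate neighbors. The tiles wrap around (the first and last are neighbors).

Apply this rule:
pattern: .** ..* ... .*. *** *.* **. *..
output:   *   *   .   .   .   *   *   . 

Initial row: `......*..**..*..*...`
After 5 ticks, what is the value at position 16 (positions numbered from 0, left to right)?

.

tick 1: .....*..***.*..*....
tick 2: ....*..**.**..*.....
tick 3: ...*..******.*......
tick 4: ..*..**....**.......
tick 5: .*..***...***.......
position 16 holds .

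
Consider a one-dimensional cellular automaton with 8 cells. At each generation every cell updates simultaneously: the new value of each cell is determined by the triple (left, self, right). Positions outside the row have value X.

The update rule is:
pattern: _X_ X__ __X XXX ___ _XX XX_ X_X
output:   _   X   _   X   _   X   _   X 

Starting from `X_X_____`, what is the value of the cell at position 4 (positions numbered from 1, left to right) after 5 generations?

_X_X____
X_X_X___
_X_X_X__
X_X_X_X_
_X_X_X_X
position 4 holds X

X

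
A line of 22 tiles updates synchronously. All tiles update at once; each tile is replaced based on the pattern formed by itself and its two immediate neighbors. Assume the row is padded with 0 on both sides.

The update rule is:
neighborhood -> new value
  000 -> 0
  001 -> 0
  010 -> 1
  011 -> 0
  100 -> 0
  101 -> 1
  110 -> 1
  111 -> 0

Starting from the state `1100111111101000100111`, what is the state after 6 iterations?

0100000000001000100001

0100000000111000100001
0100000000001000100001
0100000000001000100001  (fixed point — unchanged through iteration 6)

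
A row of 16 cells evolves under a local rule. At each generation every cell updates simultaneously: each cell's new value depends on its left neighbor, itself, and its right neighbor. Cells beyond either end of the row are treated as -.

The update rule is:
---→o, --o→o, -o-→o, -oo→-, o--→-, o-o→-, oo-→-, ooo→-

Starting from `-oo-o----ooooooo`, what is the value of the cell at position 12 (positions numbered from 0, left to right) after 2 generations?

o

o---o-ooo-------
o-ooo-----oooooo
position 12 holds o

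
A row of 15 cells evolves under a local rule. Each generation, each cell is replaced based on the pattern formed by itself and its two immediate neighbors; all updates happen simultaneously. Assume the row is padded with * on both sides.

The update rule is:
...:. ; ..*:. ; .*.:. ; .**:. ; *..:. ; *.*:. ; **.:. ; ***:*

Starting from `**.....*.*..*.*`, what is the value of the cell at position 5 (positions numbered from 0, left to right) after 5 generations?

generation 1: *..............
generation 2: ...............
generation 3: ...............  (fixed point — unchanged through generation 5)
position 5 holds .

.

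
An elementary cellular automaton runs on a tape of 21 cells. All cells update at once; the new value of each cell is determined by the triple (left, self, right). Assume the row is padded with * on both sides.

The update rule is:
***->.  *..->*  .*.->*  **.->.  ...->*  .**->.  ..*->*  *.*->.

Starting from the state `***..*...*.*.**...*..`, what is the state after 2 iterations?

***........****......

...*******.*...******
***........****......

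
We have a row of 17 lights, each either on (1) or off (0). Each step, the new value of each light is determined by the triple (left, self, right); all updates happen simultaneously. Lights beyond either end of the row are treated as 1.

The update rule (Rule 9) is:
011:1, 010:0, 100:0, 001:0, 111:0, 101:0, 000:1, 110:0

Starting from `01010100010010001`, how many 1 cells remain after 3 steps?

00000001000000101
01111100011110001
01000001010000101
count of 1: 5

5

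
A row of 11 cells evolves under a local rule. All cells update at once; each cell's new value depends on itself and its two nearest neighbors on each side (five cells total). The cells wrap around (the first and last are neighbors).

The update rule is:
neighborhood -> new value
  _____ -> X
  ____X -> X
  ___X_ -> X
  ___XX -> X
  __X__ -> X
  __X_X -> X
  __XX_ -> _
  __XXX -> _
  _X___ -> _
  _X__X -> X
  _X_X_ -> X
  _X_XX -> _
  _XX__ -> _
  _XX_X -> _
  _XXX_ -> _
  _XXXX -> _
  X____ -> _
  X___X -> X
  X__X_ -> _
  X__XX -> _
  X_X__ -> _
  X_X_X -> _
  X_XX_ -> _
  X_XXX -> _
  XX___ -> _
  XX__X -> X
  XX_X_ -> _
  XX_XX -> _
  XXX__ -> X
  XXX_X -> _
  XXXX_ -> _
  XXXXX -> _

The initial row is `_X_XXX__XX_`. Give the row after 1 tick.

_X___XX___X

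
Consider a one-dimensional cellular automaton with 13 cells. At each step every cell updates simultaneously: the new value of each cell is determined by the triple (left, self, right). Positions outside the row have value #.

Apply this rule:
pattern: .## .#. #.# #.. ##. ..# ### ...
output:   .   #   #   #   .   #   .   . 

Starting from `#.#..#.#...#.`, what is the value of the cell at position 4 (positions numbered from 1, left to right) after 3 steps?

.

.########.###
#........#...
.#......###.#
position 4 holds .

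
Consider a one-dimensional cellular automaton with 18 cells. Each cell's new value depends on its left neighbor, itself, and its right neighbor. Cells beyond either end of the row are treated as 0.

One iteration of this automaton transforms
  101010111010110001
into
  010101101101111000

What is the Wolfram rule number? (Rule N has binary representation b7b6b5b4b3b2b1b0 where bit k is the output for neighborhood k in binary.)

position 7: 111 → 0  (bit 7 = 0)
position 8: 110 → 1  (bit 6 = 1)
position 1: 101 → 1  (bit 5 = 1)
position 14: 100 → 1  (bit 4 = 1)
position 6: 011 → 1  (bit 3 = 1)
position 0: 010 → 0  (bit 2 = 0)
position 16: 001 → 0  (bit 1 = 0)
position 15: 000 → 0  (bit 0 = 0)
bits b7..b0 = 01111000 = 120

120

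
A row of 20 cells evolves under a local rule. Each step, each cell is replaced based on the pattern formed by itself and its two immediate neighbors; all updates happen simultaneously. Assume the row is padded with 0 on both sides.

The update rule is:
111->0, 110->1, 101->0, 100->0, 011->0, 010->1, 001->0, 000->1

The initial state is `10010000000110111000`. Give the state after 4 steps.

step 1: 10010111110010001011
step 2: 10010000010010101001
step 3: 10010111010010101001
step 4: 10010001010010101001

10010001010010101001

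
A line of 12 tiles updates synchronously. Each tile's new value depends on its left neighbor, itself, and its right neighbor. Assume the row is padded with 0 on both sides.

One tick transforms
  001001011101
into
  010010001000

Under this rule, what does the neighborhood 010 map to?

At position 2 the neighborhood is 010; the next row has 0 there.

0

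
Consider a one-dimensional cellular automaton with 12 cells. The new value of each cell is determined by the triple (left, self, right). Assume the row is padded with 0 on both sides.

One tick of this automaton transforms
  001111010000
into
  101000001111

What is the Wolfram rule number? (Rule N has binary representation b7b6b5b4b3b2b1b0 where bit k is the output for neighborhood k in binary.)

25

position 3: 111 → 0  (bit 7 = 0)
position 5: 110 → 0  (bit 6 = 0)
position 6: 101 → 0  (bit 5 = 0)
position 8: 100 → 1  (bit 4 = 1)
position 2: 011 → 1  (bit 3 = 1)
position 7: 010 → 0  (bit 2 = 0)
position 1: 001 → 0  (bit 1 = 0)
position 0: 000 → 1  (bit 0 = 1)
bits b7..b0 = 00011001 = 25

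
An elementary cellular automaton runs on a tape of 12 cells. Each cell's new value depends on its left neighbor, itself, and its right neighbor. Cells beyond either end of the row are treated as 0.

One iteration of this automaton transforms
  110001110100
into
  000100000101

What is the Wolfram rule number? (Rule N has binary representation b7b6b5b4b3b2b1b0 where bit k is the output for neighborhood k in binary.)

5

position 6: 111 → 0  (bit 7 = 0)
position 1: 110 → 0  (bit 6 = 0)
position 8: 101 → 0  (bit 5 = 0)
position 2: 100 → 0  (bit 4 = 0)
position 0: 011 → 0  (bit 3 = 0)
position 9: 010 → 1  (bit 2 = 1)
position 4: 001 → 0  (bit 1 = 0)
position 3: 000 → 1  (bit 0 = 1)
bits b7..b0 = 00000101 = 5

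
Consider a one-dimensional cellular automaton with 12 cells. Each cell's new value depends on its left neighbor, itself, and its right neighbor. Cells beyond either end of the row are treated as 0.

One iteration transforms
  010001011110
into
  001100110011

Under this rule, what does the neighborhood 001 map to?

0

At position 0 the neighborhood is 001; the next row has 0 there.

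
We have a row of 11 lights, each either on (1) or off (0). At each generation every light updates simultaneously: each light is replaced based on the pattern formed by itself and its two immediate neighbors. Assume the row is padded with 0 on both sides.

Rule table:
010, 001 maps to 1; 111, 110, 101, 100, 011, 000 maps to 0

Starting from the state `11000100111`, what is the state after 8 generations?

generation 1: 00001101000
generation 2: 00010001000
generation 3: 00110011000
generation 4: 01000100000
generation 5: 11001100000
generation 6: 00010000000
generation 7: 00110000000
generation 8: 01000000000

01000000000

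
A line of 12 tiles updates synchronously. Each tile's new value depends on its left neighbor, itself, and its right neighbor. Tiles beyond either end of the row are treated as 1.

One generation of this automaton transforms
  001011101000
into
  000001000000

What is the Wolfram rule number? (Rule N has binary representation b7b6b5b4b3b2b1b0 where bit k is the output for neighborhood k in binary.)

position 5: 111 → 1  (bit 7 = 1)
position 6: 110 → 0  (bit 6 = 0)
position 3: 101 → 0  (bit 5 = 0)
position 0: 100 → 0  (bit 4 = 0)
position 4: 011 → 0  (bit 3 = 0)
position 2: 010 → 0  (bit 2 = 0)
position 1: 001 → 0  (bit 1 = 0)
position 10: 000 → 0  (bit 0 = 0)
bits b7..b0 = 10000000 = 128

128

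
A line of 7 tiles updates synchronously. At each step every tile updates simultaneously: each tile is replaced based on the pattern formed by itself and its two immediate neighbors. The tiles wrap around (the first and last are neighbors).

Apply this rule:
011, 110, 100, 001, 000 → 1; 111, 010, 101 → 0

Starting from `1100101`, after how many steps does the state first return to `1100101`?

7

step 1: 0111001
step 2: 0101110
step 3: 1001011
step 4: 1110010
step 5: 1011100
step 6: 0010111
step 7: 1100101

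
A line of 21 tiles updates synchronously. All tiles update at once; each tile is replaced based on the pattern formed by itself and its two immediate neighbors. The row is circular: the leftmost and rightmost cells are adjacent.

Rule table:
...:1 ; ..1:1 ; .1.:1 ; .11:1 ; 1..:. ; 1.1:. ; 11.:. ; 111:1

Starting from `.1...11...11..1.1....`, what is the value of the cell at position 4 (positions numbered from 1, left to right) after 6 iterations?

iteration 1: 11.111..111..11.1.111
iteration 2: 1..11..111..11..1.111
iteration 3: ..11..111..11..11.111
iteration 4: .11..111..11..11..11.
iteration 5: 11..111..11..11..11..
iteration 6: 1..111..11..11..11..1
position 4 holds 1

1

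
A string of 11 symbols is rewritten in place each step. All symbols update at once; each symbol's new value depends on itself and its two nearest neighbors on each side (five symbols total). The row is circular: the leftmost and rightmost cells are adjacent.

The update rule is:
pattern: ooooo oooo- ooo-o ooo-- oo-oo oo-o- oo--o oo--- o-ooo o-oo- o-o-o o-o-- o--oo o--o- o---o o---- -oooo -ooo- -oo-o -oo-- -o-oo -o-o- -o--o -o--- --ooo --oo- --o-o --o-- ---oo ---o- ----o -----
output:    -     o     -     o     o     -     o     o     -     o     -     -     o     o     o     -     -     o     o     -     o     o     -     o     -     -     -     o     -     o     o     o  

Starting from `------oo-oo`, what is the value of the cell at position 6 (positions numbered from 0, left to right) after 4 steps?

o

o-ooo--ooo-
-o-oooo-o--
o-o--o---oo
----oooo--o
position 6 holds o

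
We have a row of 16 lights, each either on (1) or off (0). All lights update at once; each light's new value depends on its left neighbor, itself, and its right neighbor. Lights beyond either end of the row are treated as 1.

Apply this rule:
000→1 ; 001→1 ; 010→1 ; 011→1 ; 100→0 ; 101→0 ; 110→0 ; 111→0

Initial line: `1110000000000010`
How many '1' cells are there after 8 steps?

0000111111111110
0111100000000000
0100001111111111
0101111000000000
0101000011111111
0101011110000000
0101010000111111
0101010111100000
count of 1: 7

7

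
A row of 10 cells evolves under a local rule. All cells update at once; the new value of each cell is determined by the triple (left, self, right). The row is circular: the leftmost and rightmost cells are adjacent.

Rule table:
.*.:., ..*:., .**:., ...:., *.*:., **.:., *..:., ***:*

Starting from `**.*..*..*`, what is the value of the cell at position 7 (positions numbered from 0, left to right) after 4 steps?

.

step 1: *.........
step 2: ..........
step 3: ..........  (fixed point — unchanged through step 4)
position 7 holds .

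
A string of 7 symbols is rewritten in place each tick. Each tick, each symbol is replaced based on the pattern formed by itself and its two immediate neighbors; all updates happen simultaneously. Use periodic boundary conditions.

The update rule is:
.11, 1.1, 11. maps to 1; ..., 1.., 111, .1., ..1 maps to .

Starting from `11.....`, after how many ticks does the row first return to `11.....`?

1

11.....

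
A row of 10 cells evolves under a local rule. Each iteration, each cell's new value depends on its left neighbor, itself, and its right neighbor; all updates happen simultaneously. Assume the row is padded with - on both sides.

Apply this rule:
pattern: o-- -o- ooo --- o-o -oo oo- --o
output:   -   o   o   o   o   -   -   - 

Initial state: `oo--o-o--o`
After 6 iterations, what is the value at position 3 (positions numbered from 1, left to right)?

----ooo--o
ooo--o---o
-o---o-o-o
-o-o-ooooo
-oooo-ooo-
--oo-o-o--
position 3 holds o

o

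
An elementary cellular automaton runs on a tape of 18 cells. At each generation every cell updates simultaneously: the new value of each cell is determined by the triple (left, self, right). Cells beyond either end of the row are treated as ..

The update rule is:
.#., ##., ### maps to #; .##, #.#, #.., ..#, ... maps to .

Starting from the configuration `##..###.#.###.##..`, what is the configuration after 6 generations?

.#....#.#...#..#..

.#...##.#..##..#..
.#....#.#...#..#..
.#....#.#...#..#..  (fixed point — unchanged through generation 6)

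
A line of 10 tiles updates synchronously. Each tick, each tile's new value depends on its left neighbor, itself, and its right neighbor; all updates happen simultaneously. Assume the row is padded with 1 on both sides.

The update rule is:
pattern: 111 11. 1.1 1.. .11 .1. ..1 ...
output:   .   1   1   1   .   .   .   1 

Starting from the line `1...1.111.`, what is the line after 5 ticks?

.11..11...

tick 1: 111..1..11
tick 2: ..11..1...
tick 3: 1..11..11.
tick 4: 11..11..11
tick 5: .11..11...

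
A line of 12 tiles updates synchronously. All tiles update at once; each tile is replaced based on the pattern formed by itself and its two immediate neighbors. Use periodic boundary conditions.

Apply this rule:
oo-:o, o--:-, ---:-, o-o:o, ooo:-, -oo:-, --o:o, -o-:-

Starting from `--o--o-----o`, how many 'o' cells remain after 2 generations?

-o--o-----o-
o--o-----o--
count of o: 3

3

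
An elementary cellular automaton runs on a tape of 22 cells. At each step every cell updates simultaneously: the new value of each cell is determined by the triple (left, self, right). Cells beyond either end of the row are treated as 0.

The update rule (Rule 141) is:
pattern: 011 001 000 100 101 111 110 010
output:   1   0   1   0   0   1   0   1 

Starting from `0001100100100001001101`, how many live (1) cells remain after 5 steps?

1101000100101101001001
1001010100101001001001
1001010100101001001001  (fixed point — unchanged through step 5)
count of 1: 9

9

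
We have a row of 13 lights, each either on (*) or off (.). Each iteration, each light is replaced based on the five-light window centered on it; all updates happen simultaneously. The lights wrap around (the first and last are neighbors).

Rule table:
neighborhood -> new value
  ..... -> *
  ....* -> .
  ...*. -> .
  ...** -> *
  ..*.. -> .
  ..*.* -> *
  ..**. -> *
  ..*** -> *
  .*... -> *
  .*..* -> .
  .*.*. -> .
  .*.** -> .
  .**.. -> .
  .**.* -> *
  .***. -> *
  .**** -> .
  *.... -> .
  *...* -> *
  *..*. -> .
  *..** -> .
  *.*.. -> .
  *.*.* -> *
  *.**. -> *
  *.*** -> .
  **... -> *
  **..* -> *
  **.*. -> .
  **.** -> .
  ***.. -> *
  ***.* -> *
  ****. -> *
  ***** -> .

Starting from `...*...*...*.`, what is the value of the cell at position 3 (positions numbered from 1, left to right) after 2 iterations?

....**..**..*
*..**.*.*.*..
position 3 holds .

.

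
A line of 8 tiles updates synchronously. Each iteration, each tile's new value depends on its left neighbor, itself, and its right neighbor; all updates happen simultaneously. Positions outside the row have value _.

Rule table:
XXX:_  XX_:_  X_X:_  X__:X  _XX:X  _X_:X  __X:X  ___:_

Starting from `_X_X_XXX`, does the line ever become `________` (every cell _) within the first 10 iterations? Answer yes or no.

no

iteration 1: XX_X_X__
iteration 2: X__X_XX_
iteration 3: XXXX_X_X
iteration 4: X____X_X
iteration 5: XX__XX_X
iteration 6: X_XXX__X
iteration 7: X_X__XXX
iteration 8: X_XXXX__
iteration 9: X_X___X_
iteration 10: X_XX_XXX
iteration 10 is X_XX_XXX, still not uniform _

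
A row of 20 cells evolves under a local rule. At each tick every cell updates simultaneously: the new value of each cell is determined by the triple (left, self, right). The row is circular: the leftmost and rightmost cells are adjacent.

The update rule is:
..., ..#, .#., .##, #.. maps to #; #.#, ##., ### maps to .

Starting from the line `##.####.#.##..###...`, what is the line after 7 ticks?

#..#....#.#.###..###
.########.#.#..###..
##........#.####..##
..#########.#...###.
###.........#####..#
...##########....###
####.........#####..

####.........#####..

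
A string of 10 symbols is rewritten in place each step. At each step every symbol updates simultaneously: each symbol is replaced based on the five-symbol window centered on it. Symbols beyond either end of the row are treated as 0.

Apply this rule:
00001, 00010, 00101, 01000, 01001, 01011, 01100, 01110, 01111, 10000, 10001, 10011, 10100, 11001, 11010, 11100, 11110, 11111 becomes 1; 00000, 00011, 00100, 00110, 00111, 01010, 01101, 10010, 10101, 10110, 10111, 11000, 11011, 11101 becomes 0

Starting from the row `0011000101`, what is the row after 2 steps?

1001011101
0101101011

0101101011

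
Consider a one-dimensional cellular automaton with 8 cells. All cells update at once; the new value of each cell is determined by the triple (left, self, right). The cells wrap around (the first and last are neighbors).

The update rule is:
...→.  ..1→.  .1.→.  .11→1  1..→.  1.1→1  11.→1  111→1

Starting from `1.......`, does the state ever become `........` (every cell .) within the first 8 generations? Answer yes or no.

yes

........
all cells are . at generation 1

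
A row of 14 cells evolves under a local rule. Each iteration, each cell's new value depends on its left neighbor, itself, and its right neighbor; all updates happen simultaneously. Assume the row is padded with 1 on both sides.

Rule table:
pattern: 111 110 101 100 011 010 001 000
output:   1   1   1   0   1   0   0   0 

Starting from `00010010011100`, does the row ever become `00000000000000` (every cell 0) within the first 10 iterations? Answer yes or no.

no

iteration 1: 00000000011100
iteration 2: 00000000011100  (fixed point — unchanged through iteration 10)
iteration 10 is 00000000011100, still not uniform 0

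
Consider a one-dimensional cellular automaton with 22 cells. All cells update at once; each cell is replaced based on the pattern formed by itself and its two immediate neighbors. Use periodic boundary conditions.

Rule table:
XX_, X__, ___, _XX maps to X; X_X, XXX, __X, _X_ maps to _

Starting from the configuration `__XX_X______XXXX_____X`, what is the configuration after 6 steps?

X_XX__XXXXX_X__XXXXX__
__XXX_X___X__X_X___XX_
X_X_X__XX__X____XX_XXX
X____X_XXX__XXX_XX_X__
_XXX___X_XX_X_X_XX__X_
_X_XXX___XX_____XXX__X

_X_XXX___XX_____XXX__X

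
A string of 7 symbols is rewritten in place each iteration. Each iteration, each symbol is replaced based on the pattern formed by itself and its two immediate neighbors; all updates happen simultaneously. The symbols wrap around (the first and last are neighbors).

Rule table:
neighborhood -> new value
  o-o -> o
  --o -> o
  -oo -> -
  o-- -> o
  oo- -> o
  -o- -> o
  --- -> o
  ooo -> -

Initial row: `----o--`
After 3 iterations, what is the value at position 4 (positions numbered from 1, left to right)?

o

ooooooo
-------
ooooooo
position 4 holds o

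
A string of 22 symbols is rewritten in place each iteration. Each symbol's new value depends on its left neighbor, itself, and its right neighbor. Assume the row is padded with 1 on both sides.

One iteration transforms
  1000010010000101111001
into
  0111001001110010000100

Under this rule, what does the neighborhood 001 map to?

At position 4 the neighborhood is 001; the next row has 0 there.

0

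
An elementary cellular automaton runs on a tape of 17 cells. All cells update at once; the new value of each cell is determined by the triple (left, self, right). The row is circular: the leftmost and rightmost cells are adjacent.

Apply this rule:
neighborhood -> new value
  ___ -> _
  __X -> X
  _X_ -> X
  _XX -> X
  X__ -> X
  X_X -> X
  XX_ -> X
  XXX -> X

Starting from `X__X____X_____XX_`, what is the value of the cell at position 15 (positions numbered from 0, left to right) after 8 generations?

generation 1: XXXXX__XXX___XXXX
generation 2: XXXXXXXXXXX_XXXXX
generation 3: XXXXXXXXXXXXXXXXX
generation 4: XXXXXXXXXXXXXXXXX  (fixed point — unchanged through generation 8)
position 15 holds X

X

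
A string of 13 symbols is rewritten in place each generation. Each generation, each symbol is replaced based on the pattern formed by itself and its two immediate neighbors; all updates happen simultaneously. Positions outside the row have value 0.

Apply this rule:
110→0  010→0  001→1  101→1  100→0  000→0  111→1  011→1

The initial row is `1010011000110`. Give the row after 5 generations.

0100110001100
1001100011000
0011000110000
0110001100000
1100011000000

1100011000000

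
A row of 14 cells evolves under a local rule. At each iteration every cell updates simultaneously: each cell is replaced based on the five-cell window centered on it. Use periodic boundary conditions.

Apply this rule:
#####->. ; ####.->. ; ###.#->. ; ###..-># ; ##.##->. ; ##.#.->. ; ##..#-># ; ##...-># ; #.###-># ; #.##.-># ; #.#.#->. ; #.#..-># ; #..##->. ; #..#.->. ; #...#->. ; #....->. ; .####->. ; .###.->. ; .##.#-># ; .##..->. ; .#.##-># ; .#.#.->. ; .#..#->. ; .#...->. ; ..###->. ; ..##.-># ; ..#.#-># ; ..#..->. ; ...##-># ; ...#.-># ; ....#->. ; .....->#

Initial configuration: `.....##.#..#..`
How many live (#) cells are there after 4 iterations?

5

###.###.#.....
....#...#..#.#
...#...#...#.#
..#...#...##.#
count of #: 5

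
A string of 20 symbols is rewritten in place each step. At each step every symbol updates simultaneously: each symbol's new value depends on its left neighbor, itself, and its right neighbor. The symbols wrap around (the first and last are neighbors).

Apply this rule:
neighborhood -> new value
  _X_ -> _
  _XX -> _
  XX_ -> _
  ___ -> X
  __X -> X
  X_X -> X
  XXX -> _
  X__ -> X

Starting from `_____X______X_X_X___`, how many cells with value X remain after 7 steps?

16

XXXXX_XXXXXX_X_X_XXX
_____X______X_X_X___  (repeats step 0; period 2)
step 7: XXXXX_XXXXXX_X_X_XXX
count of X: 16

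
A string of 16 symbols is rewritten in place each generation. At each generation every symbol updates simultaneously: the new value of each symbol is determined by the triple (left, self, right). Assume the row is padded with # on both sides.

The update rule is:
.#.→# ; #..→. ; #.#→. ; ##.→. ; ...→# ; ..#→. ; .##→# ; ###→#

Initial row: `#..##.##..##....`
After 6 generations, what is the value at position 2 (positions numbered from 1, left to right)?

#

...#..#...#..##.
.#.#..#.#.#..#..
.#.#..#.#.#..#..  (fixed point — unchanged through generation 6)
position 2 holds #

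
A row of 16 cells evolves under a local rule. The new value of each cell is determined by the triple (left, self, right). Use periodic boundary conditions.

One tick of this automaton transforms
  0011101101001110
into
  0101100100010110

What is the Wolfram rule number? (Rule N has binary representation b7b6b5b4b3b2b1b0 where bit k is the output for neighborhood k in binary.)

position 3: 111 → 1  (bit 7 = 1)
position 4: 110 → 1  (bit 6 = 1)
position 5: 101 → 0  (bit 5 = 0)
position 10: 100 → 0  (bit 4 = 0)
position 2: 011 → 0  (bit 3 = 0)
position 9: 010 → 0  (bit 2 = 0)
position 1: 001 → 1  (bit 1 = 1)
position 0: 000 → 0  (bit 0 = 0)
bits b7..b0 = 11000010 = 194

194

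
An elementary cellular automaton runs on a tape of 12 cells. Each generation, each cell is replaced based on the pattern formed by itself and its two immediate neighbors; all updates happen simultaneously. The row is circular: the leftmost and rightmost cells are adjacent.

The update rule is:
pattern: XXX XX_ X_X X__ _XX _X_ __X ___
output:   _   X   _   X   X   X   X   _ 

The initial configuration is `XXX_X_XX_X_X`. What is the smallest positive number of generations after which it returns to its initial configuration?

__X_X_XX_X_X
XXX_X_XX_X_X

2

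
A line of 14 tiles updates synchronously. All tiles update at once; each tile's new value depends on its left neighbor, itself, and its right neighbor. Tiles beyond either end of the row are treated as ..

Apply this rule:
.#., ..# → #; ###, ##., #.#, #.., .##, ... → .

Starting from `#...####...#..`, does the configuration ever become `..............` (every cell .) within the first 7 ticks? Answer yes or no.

tick 1: #..#......##..
tick 2: #.##.....#....
tick 3: #.......##....
tick 4: #......#......
tick 5: #.....##......
tick 6: #....#........
tick 7: #...##........
tick 7 is #...##........, still not uniform .

no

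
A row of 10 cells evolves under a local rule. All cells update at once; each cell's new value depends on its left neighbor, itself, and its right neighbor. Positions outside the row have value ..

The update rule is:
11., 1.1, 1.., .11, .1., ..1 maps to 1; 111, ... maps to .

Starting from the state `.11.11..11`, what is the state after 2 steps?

step 1: 1111111111
step 2: 1........1

1........1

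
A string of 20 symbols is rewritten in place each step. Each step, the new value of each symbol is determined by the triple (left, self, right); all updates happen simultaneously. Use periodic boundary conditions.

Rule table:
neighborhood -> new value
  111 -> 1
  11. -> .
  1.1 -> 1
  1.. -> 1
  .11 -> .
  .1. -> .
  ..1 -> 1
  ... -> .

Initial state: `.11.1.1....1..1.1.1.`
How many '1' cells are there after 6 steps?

10

1..1.1.1..1.11.1.1.1
.11.1.1.11.1..1.1.1.
1..1.1.1..1.11.1.1.1  (repeats step 1; period 2)
step 6: .11.1.1.11.1..1.1.1.
count of 1: 10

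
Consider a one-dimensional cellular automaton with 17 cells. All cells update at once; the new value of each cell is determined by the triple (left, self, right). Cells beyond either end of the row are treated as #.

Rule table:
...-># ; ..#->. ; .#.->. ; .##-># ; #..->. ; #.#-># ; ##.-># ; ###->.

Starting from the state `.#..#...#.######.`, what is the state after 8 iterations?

#.....#..##....##
#.###....##.##.#.
###.#.##.######.#
..##.#####....###
..####...#.##.#..
..#..#.#..####...
......#...#..#.#.
.####...#.....#.#

.####...#.....#.#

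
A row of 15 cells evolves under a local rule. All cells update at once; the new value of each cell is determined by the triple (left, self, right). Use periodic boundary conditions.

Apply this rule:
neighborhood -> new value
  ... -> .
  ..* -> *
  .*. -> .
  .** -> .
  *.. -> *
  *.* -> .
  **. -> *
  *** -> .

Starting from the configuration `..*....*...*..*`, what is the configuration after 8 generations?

*...*..*..*....

**.*..*.*.*.**.
.*..**.......*.
*.**.**.....*.*
*..*..**...*...
.**.**.**.*.*.*
..*..*..*......
.*.**.**.*.....
*...*..*..*....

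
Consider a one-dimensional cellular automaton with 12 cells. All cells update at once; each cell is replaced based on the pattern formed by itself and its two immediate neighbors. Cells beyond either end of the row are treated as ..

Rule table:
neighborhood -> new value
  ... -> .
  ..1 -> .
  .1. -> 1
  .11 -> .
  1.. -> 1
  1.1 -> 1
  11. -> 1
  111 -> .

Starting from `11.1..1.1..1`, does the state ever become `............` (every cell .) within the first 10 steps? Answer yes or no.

no

.1111.1111.1
....11...111
.....11....1
......11...1
.......11..1
........11.1
.........111
...........1
...........1  (fixed point — unchanged through step 10)
step 10 is ...........1, still not uniform .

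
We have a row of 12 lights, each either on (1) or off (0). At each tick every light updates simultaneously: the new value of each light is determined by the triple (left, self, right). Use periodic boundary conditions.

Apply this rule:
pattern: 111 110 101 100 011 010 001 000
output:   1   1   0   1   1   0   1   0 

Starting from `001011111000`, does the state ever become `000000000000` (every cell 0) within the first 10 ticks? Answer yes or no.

no

010011111100
101111111110
001111111110
011111111111
011111111111  (fixed point — unchanged through tick 10)
tick 10 is 011111111111, still not uniform 0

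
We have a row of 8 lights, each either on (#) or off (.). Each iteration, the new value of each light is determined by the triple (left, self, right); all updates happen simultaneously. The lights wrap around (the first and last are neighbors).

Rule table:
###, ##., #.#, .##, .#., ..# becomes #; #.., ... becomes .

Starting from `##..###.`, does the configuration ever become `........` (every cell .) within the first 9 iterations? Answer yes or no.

##.#####
########
########  (fixed point — unchanged through iteration 9)
iteration 9 is ########, still not uniform .

no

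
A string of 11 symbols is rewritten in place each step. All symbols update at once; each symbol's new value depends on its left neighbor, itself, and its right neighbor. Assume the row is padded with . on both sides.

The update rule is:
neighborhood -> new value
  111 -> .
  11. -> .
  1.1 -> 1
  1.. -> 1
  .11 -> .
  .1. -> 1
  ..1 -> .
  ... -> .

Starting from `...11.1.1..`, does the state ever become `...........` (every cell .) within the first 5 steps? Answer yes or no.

no

.....11111.
..........1
..........1  (fixed point — unchanged through step 5)
step 5 is ..........1, still not uniform .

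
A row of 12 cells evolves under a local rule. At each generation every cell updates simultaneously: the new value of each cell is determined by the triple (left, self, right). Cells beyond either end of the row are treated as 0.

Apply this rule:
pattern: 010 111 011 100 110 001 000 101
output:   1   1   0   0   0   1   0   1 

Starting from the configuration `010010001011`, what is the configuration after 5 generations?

generation 1: 110110011100
generation 2: 001000101000
generation 3: 011001111000
generation 4: 100010110000
generation 5: 100111000000

100111000000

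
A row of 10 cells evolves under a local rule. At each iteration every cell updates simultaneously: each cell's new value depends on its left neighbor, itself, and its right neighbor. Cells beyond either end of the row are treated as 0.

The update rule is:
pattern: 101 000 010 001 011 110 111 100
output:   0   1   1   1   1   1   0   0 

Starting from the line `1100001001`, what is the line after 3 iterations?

1101011011

iteration 1: 1101111011
iteration 2: 1101001011
iteration 3: 1101011011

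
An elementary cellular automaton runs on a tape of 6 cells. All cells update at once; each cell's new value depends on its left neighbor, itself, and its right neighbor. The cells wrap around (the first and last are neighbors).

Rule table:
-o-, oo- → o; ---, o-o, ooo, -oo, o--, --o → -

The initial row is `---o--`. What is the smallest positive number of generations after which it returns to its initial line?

---o--

1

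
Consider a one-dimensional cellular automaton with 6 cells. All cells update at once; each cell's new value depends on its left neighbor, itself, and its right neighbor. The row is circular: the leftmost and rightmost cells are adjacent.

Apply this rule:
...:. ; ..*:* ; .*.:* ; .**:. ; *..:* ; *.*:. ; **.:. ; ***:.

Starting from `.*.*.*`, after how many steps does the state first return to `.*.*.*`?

step 1: .*.*.*

1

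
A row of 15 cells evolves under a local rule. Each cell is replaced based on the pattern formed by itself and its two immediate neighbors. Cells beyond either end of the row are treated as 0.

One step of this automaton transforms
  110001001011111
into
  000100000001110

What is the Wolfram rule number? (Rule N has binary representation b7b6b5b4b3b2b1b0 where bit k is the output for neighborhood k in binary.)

position 11: 111 → 1  (bit 7 = 1)
position 1: 110 → 0  (bit 6 = 0)
position 9: 101 → 0  (bit 5 = 0)
position 2: 100 → 0  (bit 4 = 0)
position 0: 011 → 0  (bit 3 = 0)
position 5: 010 → 0  (bit 2 = 0)
position 4: 001 → 0  (bit 1 = 0)
position 3: 000 → 1  (bit 0 = 1)
bits b7..b0 = 10000001 = 129

129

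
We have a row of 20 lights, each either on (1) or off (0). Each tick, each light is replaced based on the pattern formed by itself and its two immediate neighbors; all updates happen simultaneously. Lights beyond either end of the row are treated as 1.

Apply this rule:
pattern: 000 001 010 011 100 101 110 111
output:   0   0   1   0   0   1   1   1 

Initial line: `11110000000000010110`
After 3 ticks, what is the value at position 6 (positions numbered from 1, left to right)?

0

11110000000000011011
11110000000000001101
11110000000000000110
position 6 holds 0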